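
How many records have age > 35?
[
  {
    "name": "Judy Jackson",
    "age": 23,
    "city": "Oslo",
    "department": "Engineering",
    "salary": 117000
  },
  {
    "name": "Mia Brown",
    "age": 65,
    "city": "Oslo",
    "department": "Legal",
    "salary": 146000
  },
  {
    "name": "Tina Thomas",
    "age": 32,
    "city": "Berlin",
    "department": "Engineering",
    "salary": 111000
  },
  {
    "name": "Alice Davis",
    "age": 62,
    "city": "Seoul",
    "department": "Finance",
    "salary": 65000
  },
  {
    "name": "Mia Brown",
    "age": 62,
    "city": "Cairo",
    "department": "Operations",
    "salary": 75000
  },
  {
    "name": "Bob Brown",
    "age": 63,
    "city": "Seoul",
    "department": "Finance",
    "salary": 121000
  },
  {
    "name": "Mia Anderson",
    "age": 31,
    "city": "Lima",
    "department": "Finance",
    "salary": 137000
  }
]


Data: 7 records
Condition: age > 35

Checking each record:
  Judy Jackson: 23
  Mia Brown: 65 MATCH
  Tina Thomas: 32
  Alice Davis: 62 MATCH
  Mia Brown: 62 MATCH
  Bob Brown: 63 MATCH
  Mia Anderson: 31

Count: 4

4


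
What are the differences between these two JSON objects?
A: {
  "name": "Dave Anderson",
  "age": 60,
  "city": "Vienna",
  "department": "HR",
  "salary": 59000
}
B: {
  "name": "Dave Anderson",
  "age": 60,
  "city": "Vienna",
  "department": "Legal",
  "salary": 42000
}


Comparing each field (in key order):
  name: same
  age: same
  city: same
  department: DIFFERENT
  salary: DIFFERENT
Differences:
  department: HR -> Legal
  salary: 59000 -> 42000

2 field(s) changed

2 changes: department, salary


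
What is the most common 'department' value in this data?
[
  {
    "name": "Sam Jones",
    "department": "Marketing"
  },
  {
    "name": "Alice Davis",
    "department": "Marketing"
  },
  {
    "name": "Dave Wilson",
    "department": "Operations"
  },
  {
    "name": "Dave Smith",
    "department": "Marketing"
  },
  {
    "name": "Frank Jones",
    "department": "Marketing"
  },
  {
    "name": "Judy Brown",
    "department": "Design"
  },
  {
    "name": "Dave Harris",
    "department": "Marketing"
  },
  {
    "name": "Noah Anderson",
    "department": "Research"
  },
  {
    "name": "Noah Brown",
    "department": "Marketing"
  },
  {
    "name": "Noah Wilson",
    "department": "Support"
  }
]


Counting 'department' values across 10 records:

  Marketing: 6 ######
  Operations: 1 #
  Design: 1 #
  Research: 1 #
  Support: 1 #

Most common: Marketing (6 times)

Marketing (6 times)


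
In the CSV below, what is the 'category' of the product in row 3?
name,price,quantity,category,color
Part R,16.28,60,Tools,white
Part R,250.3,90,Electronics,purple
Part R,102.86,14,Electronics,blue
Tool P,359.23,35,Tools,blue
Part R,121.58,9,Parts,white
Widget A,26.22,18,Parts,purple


Query: Row 3 ('Part R'), column 'category'
Value: Electronics

Electronics


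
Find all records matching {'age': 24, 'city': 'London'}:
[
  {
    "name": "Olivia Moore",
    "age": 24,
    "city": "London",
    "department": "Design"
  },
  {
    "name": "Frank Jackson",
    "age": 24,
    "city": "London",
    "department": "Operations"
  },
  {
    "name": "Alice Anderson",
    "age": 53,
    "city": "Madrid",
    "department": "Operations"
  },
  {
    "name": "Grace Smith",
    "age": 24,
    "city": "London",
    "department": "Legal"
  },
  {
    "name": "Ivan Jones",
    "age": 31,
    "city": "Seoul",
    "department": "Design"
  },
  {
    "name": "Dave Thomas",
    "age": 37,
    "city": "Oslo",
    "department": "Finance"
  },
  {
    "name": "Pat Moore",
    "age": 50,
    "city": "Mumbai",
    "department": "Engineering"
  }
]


Search criteria: {'age': 24, 'city': 'London'}

Checking 7 records:
  Olivia Moore: {age: 24, city: London} <-- MATCH
  Frank Jackson: {age: 24, city: London} <-- MATCH
  Alice Anderson: {age: 53, city: Madrid}
  Grace Smith: {age: 24, city: London} <-- MATCH
  Ivan Jones: {age: 31, city: Seoul}
  Dave Thomas: {age: 37, city: Oslo}
  Pat Moore: {age: 50, city: Mumbai}

Matches: ["Olivia Moore", "Frank Jackson", "Grace Smith"]

["Olivia Moore", "Frank Jackson", "Grace Smith"]


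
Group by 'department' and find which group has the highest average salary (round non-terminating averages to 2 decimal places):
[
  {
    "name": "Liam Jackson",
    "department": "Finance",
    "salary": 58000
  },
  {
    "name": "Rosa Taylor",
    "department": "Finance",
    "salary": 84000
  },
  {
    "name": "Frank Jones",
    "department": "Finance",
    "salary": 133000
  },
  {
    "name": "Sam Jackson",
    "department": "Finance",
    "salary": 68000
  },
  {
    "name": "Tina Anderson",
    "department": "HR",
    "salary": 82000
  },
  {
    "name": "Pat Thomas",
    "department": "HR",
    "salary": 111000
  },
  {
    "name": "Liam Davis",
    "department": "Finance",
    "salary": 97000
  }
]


Group by: department

Groups:
  Finance: 5 people, avg salary = 440000/5 = $88000
  HR: 2 people, avg salary = 193000/2 = $96500

Highest average salary: HR ($96500)

HR ($96500)


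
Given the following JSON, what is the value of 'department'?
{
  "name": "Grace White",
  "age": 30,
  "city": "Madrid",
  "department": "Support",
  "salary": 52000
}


Looking up field 'department'
Value: Support

Support


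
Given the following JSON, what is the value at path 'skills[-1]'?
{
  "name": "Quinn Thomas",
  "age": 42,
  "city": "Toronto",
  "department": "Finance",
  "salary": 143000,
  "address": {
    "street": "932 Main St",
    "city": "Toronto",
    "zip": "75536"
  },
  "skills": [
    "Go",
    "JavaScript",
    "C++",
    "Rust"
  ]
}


Query: skills[-1]
Path: skills -> last element
Value: Rust

Rust


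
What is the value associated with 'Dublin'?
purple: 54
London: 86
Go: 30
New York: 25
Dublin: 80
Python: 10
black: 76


Looking up key 'Dublin'
Value: 80

80


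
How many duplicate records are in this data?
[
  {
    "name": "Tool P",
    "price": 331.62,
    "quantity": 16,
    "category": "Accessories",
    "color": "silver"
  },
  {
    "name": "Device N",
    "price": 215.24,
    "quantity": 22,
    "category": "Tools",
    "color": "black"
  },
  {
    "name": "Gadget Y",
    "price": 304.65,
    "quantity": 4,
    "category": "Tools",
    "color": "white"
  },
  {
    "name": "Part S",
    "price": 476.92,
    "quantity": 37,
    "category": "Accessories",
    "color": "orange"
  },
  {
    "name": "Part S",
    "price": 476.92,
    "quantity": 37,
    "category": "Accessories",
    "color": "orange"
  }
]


Checking 5 records for duplicates:

  Row 1: Tool P ($331.62, qty 16)
  Row 2: Device N ($215.24, qty 22)
  Row 3: Gadget Y ($304.65, qty 4)
  Row 4: Part S ($476.92, qty 37)
  Row 5: Part S ($476.92, qty 37) <-- DUPLICATE

Duplicates found: 1
Unique records: 4

1 duplicates, 4 unique


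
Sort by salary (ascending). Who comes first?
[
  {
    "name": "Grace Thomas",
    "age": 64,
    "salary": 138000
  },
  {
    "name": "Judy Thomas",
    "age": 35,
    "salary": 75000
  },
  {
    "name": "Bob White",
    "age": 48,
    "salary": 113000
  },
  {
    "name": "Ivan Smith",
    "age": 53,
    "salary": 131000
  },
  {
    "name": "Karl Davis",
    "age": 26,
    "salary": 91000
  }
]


Sort by: salary (ascending)

Sorted order:
  1. Judy Thomas (salary = 75000)
  2. Karl Davis (salary = 91000)
  3. Bob White (salary = 113000)
  4. Ivan Smith (salary = 131000)
  5. Grace Thomas (salary = 138000)

First: Judy Thomas

Judy Thomas


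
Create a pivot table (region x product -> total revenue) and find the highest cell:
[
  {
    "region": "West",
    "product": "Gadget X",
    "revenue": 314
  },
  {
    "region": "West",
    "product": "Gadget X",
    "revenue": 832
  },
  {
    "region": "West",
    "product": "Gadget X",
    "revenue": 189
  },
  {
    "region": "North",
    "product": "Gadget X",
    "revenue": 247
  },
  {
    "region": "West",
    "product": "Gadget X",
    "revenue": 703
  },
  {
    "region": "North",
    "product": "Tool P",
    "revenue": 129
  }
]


Pivot: region (rows) x product (columns) -> total revenue

     Gadget X      Tool P      
North          247           129  
West          2038             0  

Highest: West / Gadget X = $2038

West / Gadget X = $2038


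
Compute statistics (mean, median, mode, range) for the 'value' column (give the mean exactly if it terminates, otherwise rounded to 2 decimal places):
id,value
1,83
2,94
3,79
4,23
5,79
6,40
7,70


Data: [83, 94, 79, 23, 79, 40, 70]
Count: 7
Sum: 468
Mean: 468/7 ≈ 66.86 (rounded to 2 decimal places)
Sorted: [23, 40, 70, 79, 79, 83, 94]
Median: 79.0
Mode: 79 (2 times)
Range: 94 - 23 = 71
Min: 23, Max: 94

mean≈66.86, median=79.0, mode=79, range=71


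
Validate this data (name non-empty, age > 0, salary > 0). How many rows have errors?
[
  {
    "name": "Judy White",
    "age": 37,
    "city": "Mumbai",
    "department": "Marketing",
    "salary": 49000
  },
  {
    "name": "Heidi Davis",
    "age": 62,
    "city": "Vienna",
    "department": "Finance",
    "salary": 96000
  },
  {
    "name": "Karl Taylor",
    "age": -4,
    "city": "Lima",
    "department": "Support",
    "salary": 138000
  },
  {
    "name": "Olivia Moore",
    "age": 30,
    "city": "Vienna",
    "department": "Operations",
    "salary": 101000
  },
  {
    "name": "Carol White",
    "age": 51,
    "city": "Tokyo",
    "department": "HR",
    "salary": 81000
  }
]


Validating 5 records:
Rules: name non-empty, age > 0, salary > 0

  Row 1 (Judy White): OK
  Row 2 (Heidi Davis): OK
  Row 3 (Karl Taylor): negative age: -4
  Row 4 (Olivia Moore): OK
  Row 5 (Carol White): OK

Total errors: 1

1 errors


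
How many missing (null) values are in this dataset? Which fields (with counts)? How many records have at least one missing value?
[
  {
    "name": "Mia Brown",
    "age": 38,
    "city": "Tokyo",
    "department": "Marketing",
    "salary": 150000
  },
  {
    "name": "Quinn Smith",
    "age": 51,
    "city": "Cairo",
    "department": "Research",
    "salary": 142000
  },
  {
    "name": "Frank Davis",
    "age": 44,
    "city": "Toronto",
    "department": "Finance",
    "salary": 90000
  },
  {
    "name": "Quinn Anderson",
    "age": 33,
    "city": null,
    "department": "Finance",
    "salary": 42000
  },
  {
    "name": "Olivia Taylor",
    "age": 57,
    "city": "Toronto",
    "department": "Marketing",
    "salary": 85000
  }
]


Checking for missing (null) values in 5 records:

  Mia Brown: complete
  Quinn Smith: complete
  Frank Davis: complete
  Quinn Anderson: city
  Olivia Taylor: complete

Per field:
  name: 0 missing
  age: 0 missing
  city: 1 missing
  department: 0 missing
  salary: 0 missing

Total missing values: 1
Records with any missing: 1

1 missing values (city: 1); 1 incomplete records


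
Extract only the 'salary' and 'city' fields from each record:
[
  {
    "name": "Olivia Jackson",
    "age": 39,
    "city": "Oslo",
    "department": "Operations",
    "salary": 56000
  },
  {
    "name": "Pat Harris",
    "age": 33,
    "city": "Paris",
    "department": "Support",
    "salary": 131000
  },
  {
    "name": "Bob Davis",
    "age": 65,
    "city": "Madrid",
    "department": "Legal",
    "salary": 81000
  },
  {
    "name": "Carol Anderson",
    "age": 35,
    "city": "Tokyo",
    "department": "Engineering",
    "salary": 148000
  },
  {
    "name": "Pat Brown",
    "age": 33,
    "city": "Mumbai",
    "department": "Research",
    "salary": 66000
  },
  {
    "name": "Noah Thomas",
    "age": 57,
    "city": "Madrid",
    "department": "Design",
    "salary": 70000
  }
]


Original: 6 records with fields: name, age, city, department, salary
Keep: ['salary', 'city']
Drop: ['name', 'age', 'department']
Result: 6 records, 2 fields each

[
  {
    "salary": 56000,
    "city": "Oslo"
  },
  {
    "salary": 131000,
    "city": "Paris"
  },
  {
    "salary": 81000,
    "city": "Madrid"
  },
  {
    "salary": 148000,
    "city": "Tokyo"
  },
  {
    "salary": 66000,
    "city": "Mumbai"
  },
  {
    "salary": 70000,
    "city": "Madrid"
  }
]


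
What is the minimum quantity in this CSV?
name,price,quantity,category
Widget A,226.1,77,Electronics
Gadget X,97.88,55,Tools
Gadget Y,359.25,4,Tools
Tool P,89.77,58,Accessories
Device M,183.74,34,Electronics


Computing minimum quantity:
Values: [77, 55, 4, 58, 34]
Min = 4

4


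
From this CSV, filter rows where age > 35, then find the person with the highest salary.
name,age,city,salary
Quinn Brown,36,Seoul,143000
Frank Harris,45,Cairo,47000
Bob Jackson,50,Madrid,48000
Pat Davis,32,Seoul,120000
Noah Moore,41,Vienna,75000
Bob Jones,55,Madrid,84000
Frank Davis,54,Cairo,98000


Filter: age > 35
Sort by: salary (descending)

Filtered records (6):
  Quinn Brown, age 36, salary $143000
  Frank Davis, age 54, salary $98000
  Bob Jones, age 55, salary $84000
  Noah Moore, age 41, salary $75000
  Bob Jackson, age 50, salary $48000
  Frank Harris, age 45, salary $47000

Highest salary: Quinn Brown ($143000)

Quinn Brown


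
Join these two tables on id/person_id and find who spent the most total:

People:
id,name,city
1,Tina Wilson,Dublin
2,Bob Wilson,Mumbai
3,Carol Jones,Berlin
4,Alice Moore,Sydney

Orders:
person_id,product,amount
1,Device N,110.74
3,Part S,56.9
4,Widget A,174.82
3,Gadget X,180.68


Join on: people.id = orders.person_id

Joined rows:
  Tina Wilson (Dublin) bought Device N for $110.74
  Carol Jones (Berlin) bought Part S for $56.9
  Alice Moore (Sydney) bought Widget A for $174.82
  Carol Jones (Berlin) bought Gadget X for $180.68

Total per person:
  Carol Jones: $237.58
  Alice Moore: $174.82
  Tina Wilson: $110.74

Top spender: Carol Jones ($237.58)

Carol Jones ($237.58)


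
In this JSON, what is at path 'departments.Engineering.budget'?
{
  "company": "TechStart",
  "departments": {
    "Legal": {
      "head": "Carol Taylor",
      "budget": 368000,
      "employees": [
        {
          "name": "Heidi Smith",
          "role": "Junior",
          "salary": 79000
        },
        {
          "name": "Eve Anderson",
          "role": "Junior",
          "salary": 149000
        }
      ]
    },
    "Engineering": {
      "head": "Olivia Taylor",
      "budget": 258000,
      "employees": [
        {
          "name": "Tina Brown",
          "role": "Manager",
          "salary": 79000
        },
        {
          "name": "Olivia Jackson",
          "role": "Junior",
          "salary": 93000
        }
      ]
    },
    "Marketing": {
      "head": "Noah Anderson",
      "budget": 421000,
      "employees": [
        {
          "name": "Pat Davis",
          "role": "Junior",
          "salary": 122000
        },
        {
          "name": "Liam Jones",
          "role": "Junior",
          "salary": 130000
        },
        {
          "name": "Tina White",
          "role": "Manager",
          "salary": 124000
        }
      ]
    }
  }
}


Path: departments.Engineering.budget

Navigate:
  -> departments
  -> Engineering
  -> budget = 258000

258000


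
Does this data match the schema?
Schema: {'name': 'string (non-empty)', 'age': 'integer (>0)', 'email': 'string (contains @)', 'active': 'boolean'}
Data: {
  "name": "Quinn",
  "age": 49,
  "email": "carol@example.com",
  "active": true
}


Validating each field against schema:
  name: OK (non-empty string)
  age: OK (positive integer)
  email: OK (string with @)
  active: OK (boolean)

Result: VALID

VALID


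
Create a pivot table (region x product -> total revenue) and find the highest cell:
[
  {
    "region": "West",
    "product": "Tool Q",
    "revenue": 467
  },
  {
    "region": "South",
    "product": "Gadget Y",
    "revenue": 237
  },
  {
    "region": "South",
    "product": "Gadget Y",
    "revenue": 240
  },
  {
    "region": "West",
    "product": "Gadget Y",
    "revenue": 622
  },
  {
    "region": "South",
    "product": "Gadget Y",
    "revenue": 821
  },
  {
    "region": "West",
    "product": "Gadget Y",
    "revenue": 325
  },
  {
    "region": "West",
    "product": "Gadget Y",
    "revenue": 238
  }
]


Pivot: region (rows) x product (columns) -> total revenue

     Gadget Y      Tool Q      
South         1298             0  
West          1185           467  

Highest: South / Gadget Y = $1298

South / Gadget Y = $1298


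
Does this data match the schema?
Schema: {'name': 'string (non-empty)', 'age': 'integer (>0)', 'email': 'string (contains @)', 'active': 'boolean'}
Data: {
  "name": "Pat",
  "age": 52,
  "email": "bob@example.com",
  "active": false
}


Validating each field against schema:
  name: OK (non-empty string)
  age: OK (positive integer)
  email: OK (string with @)
  active: OK (boolean)

Result: VALID

VALID


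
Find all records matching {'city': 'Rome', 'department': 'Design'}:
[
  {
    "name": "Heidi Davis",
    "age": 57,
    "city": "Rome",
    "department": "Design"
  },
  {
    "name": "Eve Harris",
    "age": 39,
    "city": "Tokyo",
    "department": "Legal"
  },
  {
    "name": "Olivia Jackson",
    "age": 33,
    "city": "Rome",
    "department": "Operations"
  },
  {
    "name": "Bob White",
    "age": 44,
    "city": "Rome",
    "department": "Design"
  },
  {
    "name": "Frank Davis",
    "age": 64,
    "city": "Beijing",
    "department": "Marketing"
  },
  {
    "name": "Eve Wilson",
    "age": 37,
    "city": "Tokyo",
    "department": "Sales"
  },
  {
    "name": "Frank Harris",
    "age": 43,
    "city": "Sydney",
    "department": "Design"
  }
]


Search criteria: {'city': 'Rome', 'department': 'Design'}

Checking 7 records:
  Heidi Davis: {city: Rome, department: Design} <-- MATCH
  Eve Harris: {city: Tokyo, department: Legal}
  Olivia Jackson: {city: Rome, department: Operations}
  Bob White: {city: Rome, department: Design} <-- MATCH
  Frank Davis: {city: Beijing, department: Marketing}
  Eve Wilson: {city: Tokyo, department: Sales}
  Frank Harris: {city: Sydney, department: Design}

Matches: ["Heidi Davis", "Bob White"]

["Heidi Davis", "Bob White"]


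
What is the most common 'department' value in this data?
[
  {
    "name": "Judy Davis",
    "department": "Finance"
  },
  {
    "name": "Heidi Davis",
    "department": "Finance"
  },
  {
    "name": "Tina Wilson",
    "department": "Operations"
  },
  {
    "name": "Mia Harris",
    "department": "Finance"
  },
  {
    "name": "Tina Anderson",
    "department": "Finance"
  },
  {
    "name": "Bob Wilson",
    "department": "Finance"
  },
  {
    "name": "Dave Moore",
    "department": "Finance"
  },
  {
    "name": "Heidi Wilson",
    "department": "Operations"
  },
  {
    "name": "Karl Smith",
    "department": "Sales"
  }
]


Counting 'department' values across 9 records:

  Finance: 6 ######
  Operations: 2 ##
  Sales: 1 #

Most common: Finance (6 times)

Finance (6 times)


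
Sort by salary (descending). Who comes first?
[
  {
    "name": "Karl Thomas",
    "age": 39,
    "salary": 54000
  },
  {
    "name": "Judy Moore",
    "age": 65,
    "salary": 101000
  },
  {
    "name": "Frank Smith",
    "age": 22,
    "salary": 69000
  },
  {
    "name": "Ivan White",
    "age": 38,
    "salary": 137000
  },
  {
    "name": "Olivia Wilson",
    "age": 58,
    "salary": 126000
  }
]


Sort by: salary (descending)

Sorted order:
  1. Ivan White (salary = 137000)
  2. Olivia Wilson (salary = 126000)
  3. Judy Moore (salary = 101000)
  4. Frank Smith (salary = 69000)
  5. Karl Thomas (salary = 54000)

First: Ivan White

Ivan White


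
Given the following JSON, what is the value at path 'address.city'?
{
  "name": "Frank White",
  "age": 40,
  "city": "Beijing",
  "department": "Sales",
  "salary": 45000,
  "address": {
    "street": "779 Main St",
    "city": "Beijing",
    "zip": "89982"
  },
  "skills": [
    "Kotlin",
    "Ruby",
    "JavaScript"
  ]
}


Query: address.city
Path: address -> city
Value: Beijing

Beijing


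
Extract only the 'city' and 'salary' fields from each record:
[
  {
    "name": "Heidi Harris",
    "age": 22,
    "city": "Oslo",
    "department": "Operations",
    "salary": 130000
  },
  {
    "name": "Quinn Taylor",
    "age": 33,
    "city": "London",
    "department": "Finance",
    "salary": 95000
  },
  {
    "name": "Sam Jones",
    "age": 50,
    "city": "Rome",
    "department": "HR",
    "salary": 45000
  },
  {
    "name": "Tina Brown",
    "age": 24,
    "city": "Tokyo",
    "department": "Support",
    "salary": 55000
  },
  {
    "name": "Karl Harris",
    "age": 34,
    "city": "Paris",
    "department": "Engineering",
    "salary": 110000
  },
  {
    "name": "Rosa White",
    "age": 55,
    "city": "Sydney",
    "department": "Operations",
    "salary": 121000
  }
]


Original: 6 records with fields: name, age, city, department, salary
Keep: ['city', 'salary']
Drop: ['name', 'age', 'department']
Result: 6 records, 2 fields each

[
  {
    "city": "Oslo",
    "salary": 130000
  },
  {
    "city": "London",
    "salary": 95000
  },
  {
    "city": "Rome",
    "salary": 45000
  },
  {
    "city": "Tokyo",
    "salary": 55000
  },
  {
    "city": "Paris",
    "salary": 110000
  },
  {
    "city": "Sydney",
    "salary": 121000
  }
]


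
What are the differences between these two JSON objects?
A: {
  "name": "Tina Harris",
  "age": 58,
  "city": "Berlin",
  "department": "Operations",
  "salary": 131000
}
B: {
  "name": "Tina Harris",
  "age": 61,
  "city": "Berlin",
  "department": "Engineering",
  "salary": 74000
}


Comparing each field (in key order):
  name: same
  age: DIFFERENT
  city: same
  department: DIFFERENT
  salary: DIFFERENT
Differences:
  age: 58 -> 61
  department: Operations -> Engineering
  salary: 131000 -> 74000

3 field(s) changed

3 changes: age, department, salary


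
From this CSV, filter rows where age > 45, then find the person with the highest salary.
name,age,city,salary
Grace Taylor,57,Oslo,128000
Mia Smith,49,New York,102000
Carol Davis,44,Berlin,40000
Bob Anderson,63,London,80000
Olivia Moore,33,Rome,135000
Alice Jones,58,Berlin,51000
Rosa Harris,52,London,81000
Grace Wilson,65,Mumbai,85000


Filter: age > 45
Sort by: salary (descending)

Filtered records (6):
  Grace Taylor, age 57, salary $128000
  Mia Smith, age 49, salary $102000
  Grace Wilson, age 65, salary $85000
  Rosa Harris, age 52, salary $81000
  Bob Anderson, age 63, salary $80000
  Alice Jones, age 58, salary $51000

Highest salary: Grace Taylor ($128000)

Grace Taylor


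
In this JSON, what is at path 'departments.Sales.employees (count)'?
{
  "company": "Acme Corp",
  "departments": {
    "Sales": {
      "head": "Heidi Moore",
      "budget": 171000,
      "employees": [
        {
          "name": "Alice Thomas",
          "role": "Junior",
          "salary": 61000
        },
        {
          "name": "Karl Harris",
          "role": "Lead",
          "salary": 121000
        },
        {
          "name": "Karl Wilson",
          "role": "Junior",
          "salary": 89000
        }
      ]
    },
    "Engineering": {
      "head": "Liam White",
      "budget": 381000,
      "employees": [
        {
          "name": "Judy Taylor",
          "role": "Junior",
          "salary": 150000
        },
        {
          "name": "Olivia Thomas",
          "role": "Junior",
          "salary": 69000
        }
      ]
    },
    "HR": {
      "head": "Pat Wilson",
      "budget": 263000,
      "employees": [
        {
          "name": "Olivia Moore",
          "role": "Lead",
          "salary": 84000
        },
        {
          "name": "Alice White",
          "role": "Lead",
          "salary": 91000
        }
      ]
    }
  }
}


Path: departments.Sales.employees (count)

Navigate:
  -> departments
  -> Sales
  -> employees (array, length 3)

3


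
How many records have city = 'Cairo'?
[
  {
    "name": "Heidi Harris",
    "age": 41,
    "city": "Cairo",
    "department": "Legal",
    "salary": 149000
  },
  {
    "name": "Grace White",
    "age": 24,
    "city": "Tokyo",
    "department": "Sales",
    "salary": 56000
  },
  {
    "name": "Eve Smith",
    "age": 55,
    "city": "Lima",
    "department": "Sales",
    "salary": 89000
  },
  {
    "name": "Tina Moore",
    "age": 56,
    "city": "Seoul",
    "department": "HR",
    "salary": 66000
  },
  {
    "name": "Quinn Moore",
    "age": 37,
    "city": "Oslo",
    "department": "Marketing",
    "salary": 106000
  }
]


Data: 5 records
Condition: city = 'Cairo'

Checking each record:
  Heidi Harris: Cairo MATCH
  Grace White: Tokyo
  Eve Smith: Lima
  Tina Moore: Seoul
  Quinn Moore: Oslo

Count: 1

1


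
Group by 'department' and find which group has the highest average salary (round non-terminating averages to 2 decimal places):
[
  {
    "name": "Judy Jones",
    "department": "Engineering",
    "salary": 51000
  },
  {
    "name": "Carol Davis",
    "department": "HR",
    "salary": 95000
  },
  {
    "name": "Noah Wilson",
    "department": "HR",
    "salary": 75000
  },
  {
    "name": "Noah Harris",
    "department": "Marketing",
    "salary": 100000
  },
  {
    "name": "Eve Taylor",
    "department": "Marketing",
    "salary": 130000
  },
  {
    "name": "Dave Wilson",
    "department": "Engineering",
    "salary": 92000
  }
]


Group by: department

Groups:
  Engineering: 2 people, avg salary = 143000/2 = $71500
  HR: 2 people, avg salary = 170000/2 = $85000
  Marketing: 2 people, avg salary = 230000/2 = $115000

Highest average salary: Marketing ($115000)

Marketing ($115000)


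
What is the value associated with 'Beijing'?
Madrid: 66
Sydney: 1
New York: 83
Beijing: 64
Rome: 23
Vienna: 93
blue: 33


Looking up key 'Beijing'
Value: 64

64


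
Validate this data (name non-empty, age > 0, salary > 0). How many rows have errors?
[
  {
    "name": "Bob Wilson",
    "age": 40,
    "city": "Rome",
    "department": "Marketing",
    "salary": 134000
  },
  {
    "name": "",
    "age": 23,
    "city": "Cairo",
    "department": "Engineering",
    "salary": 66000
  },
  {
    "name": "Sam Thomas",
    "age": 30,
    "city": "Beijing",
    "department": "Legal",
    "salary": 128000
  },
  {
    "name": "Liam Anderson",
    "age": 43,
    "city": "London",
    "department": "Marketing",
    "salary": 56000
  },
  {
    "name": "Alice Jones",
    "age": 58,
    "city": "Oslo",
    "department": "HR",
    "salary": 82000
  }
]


Validating 5 records:
Rules: name non-empty, age > 0, salary > 0

  Row 1 (Bob Wilson): OK
  Row 2 (???): empty name
  Row 3 (Sam Thomas): OK
  Row 4 (Liam Anderson): OK
  Row 5 (Alice Jones): OK

Total errors: 1

1 errors


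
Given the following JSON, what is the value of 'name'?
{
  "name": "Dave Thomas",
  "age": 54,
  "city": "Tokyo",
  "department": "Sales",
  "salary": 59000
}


Looking up field 'name'
Value: Dave Thomas

Dave Thomas


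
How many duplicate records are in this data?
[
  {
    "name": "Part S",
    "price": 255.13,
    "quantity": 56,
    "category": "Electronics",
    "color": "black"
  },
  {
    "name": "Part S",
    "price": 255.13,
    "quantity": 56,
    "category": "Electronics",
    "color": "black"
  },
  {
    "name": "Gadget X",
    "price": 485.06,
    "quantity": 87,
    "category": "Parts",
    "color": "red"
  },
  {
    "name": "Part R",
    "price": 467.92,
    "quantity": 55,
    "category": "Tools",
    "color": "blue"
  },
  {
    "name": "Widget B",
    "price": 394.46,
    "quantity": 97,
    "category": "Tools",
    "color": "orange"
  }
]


Checking 5 records for duplicates:

  Row 1: Part S ($255.13, qty 56)
  Row 2: Part S ($255.13, qty 56) <-- DUPLICATE
  Row 3: Gadget X ($485.06, qty 87)
  Row 4: Part R ($467.92, qty 55)
  Row 5: Widget B ($394.46, qty 97)

Duplicates found: 1
Unique records: 4

1 duplicates, 4 unique


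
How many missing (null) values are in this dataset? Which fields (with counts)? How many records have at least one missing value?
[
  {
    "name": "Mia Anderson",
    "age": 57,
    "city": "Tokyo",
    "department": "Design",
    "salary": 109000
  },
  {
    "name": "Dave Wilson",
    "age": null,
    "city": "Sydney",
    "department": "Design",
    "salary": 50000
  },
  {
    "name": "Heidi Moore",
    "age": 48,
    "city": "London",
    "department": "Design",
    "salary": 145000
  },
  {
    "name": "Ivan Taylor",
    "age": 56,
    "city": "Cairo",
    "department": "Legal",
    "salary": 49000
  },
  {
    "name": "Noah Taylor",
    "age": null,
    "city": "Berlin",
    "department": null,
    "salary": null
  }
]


Checking for missing (null) values in 5 records:

  Mia Anderson: complete
  Dave Wilson: age
  Heidi Moore: complete
  Ivan Taylor: complete
  Noah Taylor: age, department, salary

Per field:
  name: 0 missing
  age: 2 missing
  city: 0 missing
  department: 1 missing
  salary: 1 missing

Total missing values: 4
Records with any missing: 2

4 missing values (age: 2, department: 1, salary: 1); 2 incomplete records


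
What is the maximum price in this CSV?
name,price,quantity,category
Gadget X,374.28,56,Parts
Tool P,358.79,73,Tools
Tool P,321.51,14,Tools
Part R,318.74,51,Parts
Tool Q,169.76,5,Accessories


Computing maximum price:
Values: [374.28, 358.79, 321.51, 318.74, 169.76]
Max = 374.28

374.28


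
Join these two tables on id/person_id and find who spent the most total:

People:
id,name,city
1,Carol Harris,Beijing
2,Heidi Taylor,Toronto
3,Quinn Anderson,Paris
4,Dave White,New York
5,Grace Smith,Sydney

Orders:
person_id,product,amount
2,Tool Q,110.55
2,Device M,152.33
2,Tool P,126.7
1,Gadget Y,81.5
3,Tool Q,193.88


Join on: people.id = orders.person_id

Joined rows:
  Heidi Taylor (Toronto) bought Tool Q for $110.55
  Heidi Taylor (Toronto) bought Device M for $152.33
  Heidi Taylor (Toronto) bought Tool P for $126.7
  Carol Harris (Beijing) bought Gadget Y for $81.5
  Quinn Anderson (Paris) bought Tool Q for $193.88

Total per person:
  Heidi Taylor: $389.58
  Quinn Anderson: $193.88
  Carol Harris: $81.50

Top spender: Heidi Taylor ($389.58)

Heidi Taylor ($389.58)


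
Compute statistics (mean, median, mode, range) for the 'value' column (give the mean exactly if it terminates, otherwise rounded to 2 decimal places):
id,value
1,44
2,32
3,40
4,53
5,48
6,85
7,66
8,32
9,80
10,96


Data: [44, 32, 40, 53, 48, 85, 66, 32, 80, 96]
Count: 10
Sum: 576
Mean: 576/10 = 57.6
Sorted: [32, 32, 40, 44, 48, 53, 66, 80, 85, 96]
Median: 50.5
Mode: 32 (2 times)
Range: 96 - 32 = 64
Min: 32, Max: 96

mean=57.6, median=50.5, mode=32, range=64


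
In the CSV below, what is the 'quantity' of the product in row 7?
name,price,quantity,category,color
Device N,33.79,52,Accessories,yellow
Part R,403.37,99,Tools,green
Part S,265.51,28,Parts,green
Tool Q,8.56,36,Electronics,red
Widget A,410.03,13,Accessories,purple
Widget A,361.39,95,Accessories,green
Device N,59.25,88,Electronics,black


Query: Row 7 ('Device N'), column 'quantity'
Value: 88

88


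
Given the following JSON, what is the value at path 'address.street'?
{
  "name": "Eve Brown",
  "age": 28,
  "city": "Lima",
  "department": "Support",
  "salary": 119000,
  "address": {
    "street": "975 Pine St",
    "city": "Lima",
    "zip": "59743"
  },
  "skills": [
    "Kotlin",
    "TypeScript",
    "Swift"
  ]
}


Query: address.street
Path: address -> street
Value: 975 Pine St

975 Pine St


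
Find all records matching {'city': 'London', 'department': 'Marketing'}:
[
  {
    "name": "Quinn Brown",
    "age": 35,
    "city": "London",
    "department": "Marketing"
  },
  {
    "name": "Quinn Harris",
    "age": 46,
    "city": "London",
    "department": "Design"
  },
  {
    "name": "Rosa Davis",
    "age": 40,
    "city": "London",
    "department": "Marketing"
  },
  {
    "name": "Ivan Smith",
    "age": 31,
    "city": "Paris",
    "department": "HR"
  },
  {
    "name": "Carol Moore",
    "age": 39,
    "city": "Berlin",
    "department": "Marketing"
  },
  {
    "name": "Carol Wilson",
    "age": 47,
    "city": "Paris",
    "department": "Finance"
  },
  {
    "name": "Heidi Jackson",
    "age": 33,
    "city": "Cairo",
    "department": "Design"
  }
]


Search criteria: {'city': 'London', 'department': 'Marketing'}

Checking 7 records:
  Quinn Brown: {city: London, department: Marketing} <-- MATCH
  Quinn Harris: {city: London, department: Design}
  Rosa Davis: {city: London, department: Marketing} <-- MATCH
  Ivan Smith: {city: Paris, department: HR}
  Carol Moore: {city: Berlin, department: Marketing}
  Carol Wilson: {city: Paris, department: Finance}
  Heidi Jackson: {city: Cairo, department: Design}

Matches: ["Quinn Brown", "Rosa Davis"]

["Quinn Brown", "Rosa Davis"]


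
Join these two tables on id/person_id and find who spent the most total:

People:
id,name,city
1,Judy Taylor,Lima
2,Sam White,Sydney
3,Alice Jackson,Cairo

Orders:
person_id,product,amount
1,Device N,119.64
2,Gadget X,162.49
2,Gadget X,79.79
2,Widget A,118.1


Join on: people.id = orders.person_id

Joined rows:
  Judy Taylor (Lima) bought Device N for $119.64
  Sam White (Sydney) bought Gadget X for $162.49
  Sam White (Sydney) bought Gadget X for $79.79
  Sam White (Sydney) bought Widget A for $118.1

Total per person:
  Sam White: $360.38
  Judy Taylor: $119.64

Top spender: Sam White ($360.38)

Sam White ($360.38)


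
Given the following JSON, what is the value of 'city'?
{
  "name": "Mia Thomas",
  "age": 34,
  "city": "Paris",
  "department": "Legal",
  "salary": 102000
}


Looking up field 'city'
Value: Paris

Paris


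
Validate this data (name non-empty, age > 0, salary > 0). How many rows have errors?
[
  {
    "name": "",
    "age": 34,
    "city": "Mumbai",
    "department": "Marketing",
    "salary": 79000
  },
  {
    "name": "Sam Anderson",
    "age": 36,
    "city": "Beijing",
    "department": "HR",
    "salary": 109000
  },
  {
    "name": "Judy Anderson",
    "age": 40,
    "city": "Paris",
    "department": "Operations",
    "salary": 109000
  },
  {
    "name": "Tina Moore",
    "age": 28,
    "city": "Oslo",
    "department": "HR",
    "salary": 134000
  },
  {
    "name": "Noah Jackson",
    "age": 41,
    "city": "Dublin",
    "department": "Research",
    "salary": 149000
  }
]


Validating 5 records:
Rules: name non-empty, age > 0, salary > 0

  Row 1 (???): empty name
  Row 2 (Sam Anderson): OK
  Row 3 (Judy Anderson): OK
  Row 4 (Tina Moore): OK
  Row 5 (Noah Jackson): OK

Total errors: 1

1 errors


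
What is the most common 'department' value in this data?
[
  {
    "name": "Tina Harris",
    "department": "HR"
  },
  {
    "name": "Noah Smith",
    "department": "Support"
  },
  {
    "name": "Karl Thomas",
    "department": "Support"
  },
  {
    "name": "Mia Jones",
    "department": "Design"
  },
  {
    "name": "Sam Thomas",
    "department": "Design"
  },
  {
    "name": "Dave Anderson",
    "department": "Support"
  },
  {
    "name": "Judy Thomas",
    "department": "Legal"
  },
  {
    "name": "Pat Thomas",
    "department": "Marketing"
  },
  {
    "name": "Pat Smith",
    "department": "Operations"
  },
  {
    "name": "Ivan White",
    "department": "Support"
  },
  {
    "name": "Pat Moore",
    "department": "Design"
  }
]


Counting 'department' values across 11 records:

  Support: 4 ####
  Design: 3 ###
  HR: 1 #
  Legal: 1 #
  Marketing: 1 #
  Operations: 1 #

Most common: Support (4 times)

Support (4 times)


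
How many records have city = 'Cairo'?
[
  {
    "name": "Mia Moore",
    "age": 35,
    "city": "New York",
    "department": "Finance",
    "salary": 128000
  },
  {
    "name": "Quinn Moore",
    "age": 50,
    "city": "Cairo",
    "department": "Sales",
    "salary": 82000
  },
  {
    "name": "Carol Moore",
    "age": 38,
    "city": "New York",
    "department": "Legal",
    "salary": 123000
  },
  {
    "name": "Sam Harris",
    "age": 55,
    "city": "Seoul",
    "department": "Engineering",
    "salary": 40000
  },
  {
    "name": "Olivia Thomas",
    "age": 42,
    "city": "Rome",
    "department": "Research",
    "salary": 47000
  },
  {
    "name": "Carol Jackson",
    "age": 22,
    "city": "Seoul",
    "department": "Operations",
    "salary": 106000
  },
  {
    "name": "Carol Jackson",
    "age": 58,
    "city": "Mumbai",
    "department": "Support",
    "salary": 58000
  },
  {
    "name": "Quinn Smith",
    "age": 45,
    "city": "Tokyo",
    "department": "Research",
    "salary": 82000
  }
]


Data: 8 records
Condition: city = 'Cairo'

Checking each record:
  Mia Moore: New York
  Quinn Moore: Cairo MATCH
  Carol Moore: New York
  Sam Harris: Seoul
  Olivia Thomas: Rome
  Carol Jackson: Seoul
  Carol Jackson: Mumbai
  Quinn Smith: Tokyo

Count: 1

1


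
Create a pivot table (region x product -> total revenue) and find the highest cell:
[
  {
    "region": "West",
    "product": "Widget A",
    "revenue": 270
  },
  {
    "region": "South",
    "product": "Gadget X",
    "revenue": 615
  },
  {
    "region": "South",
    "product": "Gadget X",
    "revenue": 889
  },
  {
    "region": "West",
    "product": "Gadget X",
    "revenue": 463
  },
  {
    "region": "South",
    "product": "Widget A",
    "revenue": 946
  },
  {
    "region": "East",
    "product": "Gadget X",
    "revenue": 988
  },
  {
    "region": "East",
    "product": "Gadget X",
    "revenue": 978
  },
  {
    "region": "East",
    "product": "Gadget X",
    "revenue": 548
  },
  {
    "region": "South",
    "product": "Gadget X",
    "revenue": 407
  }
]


Pivot: region (rows) x product (columns) -> total revenue

     Gadget X      Widget A    
East          2514             0  
South         1911           946  
West           463           270  

Highest: East / Gadget X = $2514

East / Gadget X = $2514


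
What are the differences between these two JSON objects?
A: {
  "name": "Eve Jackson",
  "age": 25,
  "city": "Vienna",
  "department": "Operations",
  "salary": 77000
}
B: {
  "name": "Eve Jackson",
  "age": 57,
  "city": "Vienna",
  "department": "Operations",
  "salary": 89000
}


Comparing each field (in key order):
  name: same
  age: DIFFERENT
  city: same
  department: same
  salary: DIFFERENT
Differences:
  age: 25 -> 57
  salary: 77000 -> 89000

2 field(s) changed

2 changes: age, salary


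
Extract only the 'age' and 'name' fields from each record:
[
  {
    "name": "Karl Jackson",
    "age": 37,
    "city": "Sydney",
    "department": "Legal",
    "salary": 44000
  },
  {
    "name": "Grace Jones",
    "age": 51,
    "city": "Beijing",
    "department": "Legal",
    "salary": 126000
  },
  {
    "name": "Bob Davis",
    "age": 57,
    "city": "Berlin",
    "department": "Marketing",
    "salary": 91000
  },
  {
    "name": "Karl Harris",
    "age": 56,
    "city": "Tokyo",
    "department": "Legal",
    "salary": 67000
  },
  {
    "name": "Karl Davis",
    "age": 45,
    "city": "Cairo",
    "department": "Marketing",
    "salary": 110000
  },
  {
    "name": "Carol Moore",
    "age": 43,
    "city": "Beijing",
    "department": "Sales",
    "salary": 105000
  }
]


Original: 6 records with fields: name, age, city, department, salary
Keep: ['age', 'name']
Drop: ['city', 'department', 'salary']
Result: 6 records, 2 fields each

[
  {
    "age": 37,
    "name": "Karl Jackson"
  },
  {
    "age": 51,
    "name": "Grace Jones"
  },
  {
    "age": 57,
    "name": "Bob Davis"
  },
  {
    "age": 56,
    "name": "Karl Harris"
  },
  {
    "age": 45,
    "name": "Karl Davis"
  },
  {
    "age": 43,
    "name": "Carol Moore"
  }
]


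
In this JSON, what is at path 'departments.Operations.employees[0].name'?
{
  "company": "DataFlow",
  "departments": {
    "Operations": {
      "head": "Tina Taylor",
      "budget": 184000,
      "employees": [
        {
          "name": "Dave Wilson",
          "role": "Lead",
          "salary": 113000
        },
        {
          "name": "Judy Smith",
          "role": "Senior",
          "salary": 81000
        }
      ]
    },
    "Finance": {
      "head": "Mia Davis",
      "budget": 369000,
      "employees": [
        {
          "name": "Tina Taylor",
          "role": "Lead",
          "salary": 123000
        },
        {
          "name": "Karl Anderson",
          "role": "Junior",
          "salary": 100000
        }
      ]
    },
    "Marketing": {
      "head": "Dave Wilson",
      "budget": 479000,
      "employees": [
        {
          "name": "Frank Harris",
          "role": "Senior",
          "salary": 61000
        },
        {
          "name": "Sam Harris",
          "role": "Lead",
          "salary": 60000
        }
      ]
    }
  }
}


Path: departments.Operations.employees[0].name

Navigate:
  -> departments
  -> Operations
  -> employees[0].name = 'Dave Wilson'

Dave Wilson
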